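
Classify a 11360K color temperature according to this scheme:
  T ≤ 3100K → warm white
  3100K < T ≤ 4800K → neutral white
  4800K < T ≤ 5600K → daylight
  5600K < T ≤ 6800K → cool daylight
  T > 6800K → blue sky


Temperature: 11360K
11360K > 6800K → blue sky
Classification: blue sky


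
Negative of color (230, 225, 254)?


Invert: (255-R, 255-G, 255-B)
R: 255-230 = 25
G: 255-225 = 30
B: 255-254 = 1
= RGB(25, 30, 1)


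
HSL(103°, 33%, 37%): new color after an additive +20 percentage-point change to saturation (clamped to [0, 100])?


Original S = 33%
Adjustment = +20 percentage points
New S = 33 + (20) = 53
Clamp to [0, 100] → 53
= HSL(103°, 53%, 37%)


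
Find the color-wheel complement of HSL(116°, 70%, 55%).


Complement = opposite side of color wheel = hue + 180°
H' = (116 + 180) mod 360 = 296°
S and L unchanged.
= HSL(296°, 70%, 55%)


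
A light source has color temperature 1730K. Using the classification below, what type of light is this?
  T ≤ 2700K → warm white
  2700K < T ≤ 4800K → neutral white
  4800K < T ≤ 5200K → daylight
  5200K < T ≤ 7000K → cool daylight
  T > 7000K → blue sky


Temperature: 1730K
1730K ≤ 2700K → warm white
Classification: warm white


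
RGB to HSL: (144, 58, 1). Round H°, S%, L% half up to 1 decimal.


Normalize: R'=144/255≈0.5647, G'=58/255≈0.2275, B'=1/255≈0.0039
Max=144/255, Min=1/255, Δ=Max-Min=143/255
L = (Max+Min)/2 = (144+1)/510 = 145/510 = 0.28431… → L = 28.4%
L ≤ 0.5 → S = Δ/(Max+Min) = 143/(144+1) = 143/145 = 0.98620… → S = 98.6%
(the 1/255 factors cancel in S and H, so raw channel differences can be used)
Max is R' → H = 60 × (((G-B)/Δ) mod 6) = 60 × (((58-1)/143) mod 6)
  57/143 = 0.3986…
  H = 60 × 0.3986… = 23.916…° → H = 23.9°
= HSL(23.9°, 98.6%, 28.4%)


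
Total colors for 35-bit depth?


Colors = 2^bits = 2^35
= 34,359,738,368 colors


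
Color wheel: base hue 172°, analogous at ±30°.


Base hue: 172°
Left analog: (172 - 30) mod 360 = 142°
Right analog: (172 + 30) mod 360 = 202°
Analogous hues = 142° and 202°


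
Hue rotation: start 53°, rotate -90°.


New hue = (H + rotation) mod 360
New hue = (53 -90) mod 360
= -37 mod 360
= 323°


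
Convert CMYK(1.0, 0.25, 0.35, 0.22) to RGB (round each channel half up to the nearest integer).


R = 255 × (1-C) × (1-K) = 255 × 0.00 × 0.78 = 0
G = 255 × (1-M) × (1-K) = 255 × 0.75 × 0.78 = 149.175 → 149
B = 255 × (1-Y) × (1-K) = 255 × 0.65 × 0.78 = 129.285 → 129
= RGB(0, 149, 129)


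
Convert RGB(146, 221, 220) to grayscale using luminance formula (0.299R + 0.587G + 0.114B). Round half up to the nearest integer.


Gray = 0.299×R + 0.587×G + 0.114×B
Gray = 0.299×146 + 0.587×221 + 0.114×220
Gray = 43.654 + 129.727 + 25.080
Gray = 198.461 → round half up → 198
Gray = 198


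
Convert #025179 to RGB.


02 → 2 (R)
51 → 81 (G)
79 → 121 (B)
= RGB(2, 81, 121)


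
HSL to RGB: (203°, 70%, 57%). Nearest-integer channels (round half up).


H=203°, S=0.70, L=0.57
C = (1-|2L-1|)×S = (1-|0.14|)×0.70 = 0.602
H' = H/60 = 203/60 ≈ 3.3833; X = C×(1-|H' mod 2 - 1|) ≈ 0.3712
m = L - C/2 = 0.57 - 0.301 = 0.269
Sector ⌊H'⌋ = 3 → (R',G',B') = (0.0, ≈0.3712, 0.602)
RGB = ((R'+m)×255, (G'+m)×255, (B'+m)×255) = (68.595, 163.2595, 222.105)
Round half up → RGB(69, 163, 222)


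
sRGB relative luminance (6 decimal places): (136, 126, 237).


Linearize each channel (sRGB transfer function): c = v/255; c_lin = c/12.92 if c ≤ 0.04045, else ((c+0.055)/1.055)^2.4
  R: 136/255 ≈ 0.533333 > 0.04045 → ((0.533333+0.055)/1.055)^2.4 ≈ 0.246201
  G: 126/255 ≈ 0.494118 > 0.04045 → ((0.494118+0.055)/1.055)^2.4 ≈ 0.208637
  B: 237/255 ≈ 0.929412 > 0.04045 → ((0.929412+0.055)/1.055)^2.4 ≈ 0.846873
R_lin = 0.246201, G_lin = 0.208637, B_lin = 0.846873
L = 0.2126×R + 0.7152×G + 0.0722×B
L = 0.2126×0.246201 + 0.7152×0.208637 + 0.0722×0.846873
L ≈ 0.262704


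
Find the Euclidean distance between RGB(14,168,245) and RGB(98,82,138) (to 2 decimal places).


d = √[(R₁-R₂)² + (G₁-G₂)² + (B₁-B₂)²]
d = √[(14-98)² + (168-82)² + (245-138)²]
d = √[7056 + 7396 + 11449]
d = √25901
d ≈ 160.94


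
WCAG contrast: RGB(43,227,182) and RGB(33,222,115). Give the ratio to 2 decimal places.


Linearize each sRGB channel c=v/255: c/12.92 if c ≤ 0.04045 else ((c+0.055)/1.055)^2.4
L = 0.2126×R_lin + 0.7152×G_lin + 0.0722×B_lin
Color 1 (43,227,182):
  R=43: 43/255≈0.1686 > 0.04045 → ((0.1686+0.055)/1.055)^2.4 ≈ 0.02416
  G=227: 227/255≈0.8902 > 0.04045 → ((0.8902+0.055)/1.055)^2.4 ≈ 0.76815
  B=182: 182/255≈0.7137 > 0.04045 → ((0.7137+0.055)/1.055)^2.4 ≈ 0.46778
  L1 = 0.2126×0.02416 + 0.7152×0.76815 + 0.0722×0.46778 ≈ 0.58829
Color 2 (33,222,115):
  R=33: 33/255≈0.1294 > 0.04045 → ((0.1294+0.055)/1.055)^2.4 ≈ 0.01521
  G=222: 222/255≈0.8706 > 0.04045 → ((0.8706+0.055)/1.055)^2.4 ≈ 0.73046
  B=115: 115/255≈0.4510 > 0.04045 → ((0.4510+0.055)/1.055)^2.4 ≈ 0.17144
  L2 = 0.2126×0.01521 + 0.7152×0.73046 + 0.0722×0.17144 ≈ 0.53804
Lighter = 0.58829, Darker = 0.53804
Ratio = (L_lighter + 0.05) / (L_darker + 0.05)
Ratio = (0.58829 + 0.05) / (0.53804 + 0.05) = 0.63829 / 0.58804 ≈ 1.0855
Ratio ≈ 1.09:1


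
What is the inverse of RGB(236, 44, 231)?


Invert: (255-R, 255-G, 255-B)
R: 255-236 = 19
G: 255-44 = 211
B: 255-231 = 24
= RGB(19, 211, 24)


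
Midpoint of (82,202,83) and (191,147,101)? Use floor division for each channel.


Midpoint: each channel = ⌊(C₁+C₂)/2⌋
R: ⌊(82+191)/2⌋ = 136
G: ⌊(202+147)/2⌋ = 174
B: ⌊(83+101)/2⌋ = 92
= RGB(136, 174, 92)


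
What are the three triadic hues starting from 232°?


Triadic: equally spaced at 120° intervals
H1 = 232°
H2 = (232 + 120) mod 360 = 352°
H3 = (232 + 240) mod 360 = 112°
Triadic = 232°, 352°, 112°


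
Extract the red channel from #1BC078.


Color: #1BC078
R = 1B = 27
G = C0 = 192
B = 78 = 120
Red = 27


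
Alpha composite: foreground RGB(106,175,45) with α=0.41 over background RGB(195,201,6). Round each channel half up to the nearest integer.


C = α×F + (1-α)×B, with 1-α = 0.59
R: 0.41×106 + 0.59×195 = 43.46 + 115.05 = 158.51 → 159
G: 0.41×175 + 0.59×201 = 71.75 + 118.59 = 190.34 → 190
B: 0.41×45 + 0.59×6 = 18.45 + 3.54 = 21.99 → 22
= RGB(159, 190, 22)


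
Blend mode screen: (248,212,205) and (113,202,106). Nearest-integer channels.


Screen: C = 255 - (255-A)×(255-B)/255, rounded to nearest integer
R: 255 - (255-248)×(255-113)/255 = 255 - 994/255 ≈ 255 - 3.898 = 251.102 → 251
G: 255 - (255-212)×(255-202)/255 = 255 - 2279/255 ≈ 255 - 8.937 = 246.063 → 246
B: 255 - (255-205)×(255-106)/255 = 255 - 7450/255 ≈ 255 - 29.216 = 225.784 → 226
= RGB(251, 246, 226)


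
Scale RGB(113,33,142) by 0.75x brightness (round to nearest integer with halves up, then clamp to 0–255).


Multiply each channel by 0.75, round half up, clamp to [0, 255]
R: 113×0.75 = 84.75 → round → 85
G: 33×0.75 = 24.75 → round → 25
B: 142×0.75 = 106.5 → round → 107
= RGB(85, 25, 107)


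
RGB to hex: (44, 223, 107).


R = 44 → 2C (hex)
G = 223 → DF (hex)
B = 107 → 6B (hex)
Hex = #2CDF6B


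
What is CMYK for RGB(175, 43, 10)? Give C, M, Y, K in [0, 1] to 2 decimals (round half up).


R'=175/255≈0.6863, G'=43/255≈0.1686, B'=10/255≈0.0392
K = 1 - max(R',G',B') = 1 - 175/255 = 80/255 = 0.31372… → 0.31
(1-R'-K)/(1-K) simplifies to (max-R)/max with max = 175:
C = (175-175)/175 = 0/175 = 0 → 0.00
M = (175-43)/175 = 132/175 = 0.75428… → 0.75
Y = (175-10)/175 = 165/175 = 0.94285… → 0.94
= CMYK(0.00, 0.75, 0.94, 0.31)


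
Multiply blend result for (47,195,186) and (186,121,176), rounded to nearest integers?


Multiply: C = A×B/255, rounded to nearest integer
R: 47×186/255 = 8742/255 ≈ 34.282 → 34
G: 195×121/255 = 23595/255 ≈ 92.529 → 93
B: 186×176/255 = 32736/255 ≈ 128.376 → 128
= RGB(34, 93, 128)


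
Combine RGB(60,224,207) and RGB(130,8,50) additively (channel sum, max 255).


Additive: each channel = min(255, C₁+C₂)
R: 60+130 = 190 → 190
G: 224+8 = 232 → 232
B: 207+50 = 257 → 255
= RGB(190, 232, 255)


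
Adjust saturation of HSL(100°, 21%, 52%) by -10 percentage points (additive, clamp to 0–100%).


Original S = 21%
Adjustment = -10 percentage points
New S = 21 + (-10) = 11
Clamp to [0, 100] → 11
= HSL(100°, 11%, 52%)


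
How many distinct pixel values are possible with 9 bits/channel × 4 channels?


Total bits = 9 bits/channel × 4 channels = 36 bits
Distinct pixel values = 2^36
= 68,719,476,736 pixel values


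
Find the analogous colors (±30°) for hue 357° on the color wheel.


Base hue: 357°
Left analog: (357 - 30) mod 360 = 327°
Right analog: (357 + 30) mod 360 = 27°
Analogous hues = 327° and 27°


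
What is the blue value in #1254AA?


Color: #1254AA
R = 12 = 18
G = 54 = 84
B = AA = 170
Blue = 170


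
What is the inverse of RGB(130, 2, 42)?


Invert: (255-R, 255-G, 255-B)
R: 255-130 = 125
G: 255-2 = 253
B: 255-42 = 213
= RGB(125, 253, 213)


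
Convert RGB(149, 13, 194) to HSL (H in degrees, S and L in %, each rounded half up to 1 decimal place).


Normalize: R'=149/255≈0.5843, G'=13/255≈0.0510, B'=194/255≈0.7608
Max=194/255, Min=13/255, Δ=Max-Min=181/255
L = (Max+Min)/2 = (194+13)/510 = 207/510 = 0.40588… → L = 40.6%
L ≤ 0.5 → S = Δ/(Max+Min) = 181/(194+13) = 181/207 = 0.87439… → S = 87.4%
(the 1/255 factors cancel in S and H, so raw channel differences can be used)
Max is B' → H = 60 × ((R-G)/Δ + 4) = 60 × ((149-13)/181 + 4)
  136/181 + 4 = 0.7513… + 4 = 4.7513…
  H = 60 × 4.7513… = 285.082…° → H = 285.1°
= HSL(285.1°, 87.4%, 40.6%)


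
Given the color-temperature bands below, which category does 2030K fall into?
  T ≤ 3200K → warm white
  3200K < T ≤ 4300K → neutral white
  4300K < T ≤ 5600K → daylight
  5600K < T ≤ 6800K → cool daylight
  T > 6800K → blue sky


Temperature: 2030K
2030K ≤ 3200K → warm white
Classification: warm white


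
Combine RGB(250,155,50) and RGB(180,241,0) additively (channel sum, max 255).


Additive: each channel = min(255, C₁+C₂)
R: 250+180 = 430 → 255
G: 155+241 = 396 → 255
B: 50+0 = 50 → 50
= RGB(255, 255, 50)


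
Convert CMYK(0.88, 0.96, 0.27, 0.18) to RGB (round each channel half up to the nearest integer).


R = 255 × (1-C) × (1-K) = 255 × 0.12 × 0.82 = 25.092 → 25
G = 255 × (1-M) × (1-K) = 255 × 0.04 × 0.82 = 8.364 → 8
B = 255 × (1-Y) × (1-K) = 255 × 0.73 × 0.82 = 152.643 → 153
= RGB(25, 8, 153)


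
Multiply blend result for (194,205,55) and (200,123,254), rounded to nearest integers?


Multiply: C = A×B/255, rounded to nearest integer
R: 194×200/255 = 38800/255 ≈ 152.157 → 152
G: 205×123/255 = 25215/255 ≈ 98.882 → 99
B: 55×254/255 = 13970/255 ≈ 54.784 → 55
= RGB(152, 99, 55)


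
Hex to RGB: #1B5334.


1B → 27 (R)
53 → 83 (G)
34 → 52 (B)
= RGB(27, 83, 52)


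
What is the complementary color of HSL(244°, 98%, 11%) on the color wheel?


Complement = opposite side of color wheel = hue + 180°
H' = (244 + 180) mod 360 = 64°
S and L unchanged.
= HSL(64°, 98%, 11%)


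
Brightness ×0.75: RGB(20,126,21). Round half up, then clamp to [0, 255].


Multiply each channel by 0.75, round half up, clamp to [0, 255]
R: 20×0.75 = 15
G: 126×0.75 = 94.5 → round → 95
B: 21×0.75 = 15.75 → round → 16
= RGB(15, 95, 16)


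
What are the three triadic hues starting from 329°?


Triadic: equally spaced at 120° intervals
H1 = 329°
H2 = (329 + 120) mod 360 = 89°
H3 = (329 + 240) mod 360 = 209°
Triadic = 329°, 89°, 209°


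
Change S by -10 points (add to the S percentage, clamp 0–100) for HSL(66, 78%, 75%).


Original S = 78%
Adjustment = -10 percentage points
New S = 78 + (-10) = 68
Clamp to [0, 100] → 68
= HSL(66°, 68%, 75%)


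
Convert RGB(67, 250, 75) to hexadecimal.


R = 67 → 43 (hex)
G = 250 → FA (hex)
B = 75 → 4B (hex)
Hex = #43FA4B


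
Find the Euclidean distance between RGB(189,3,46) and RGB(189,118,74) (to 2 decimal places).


d = √[(R₁-R₂)² + (G₁-G₂)² + (B₁-B₂)²]
d = √[(189-189)² + (3-118)² + (46-74)²]
d = √[0 + 13225 + 784]
d = √14009
d ≈ 118.36


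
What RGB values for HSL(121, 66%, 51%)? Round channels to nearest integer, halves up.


H=121°, S=0.66, L=0.51
C = (1-|2L-1|)×S = (1-|0.02|)×0.66 = 0.6468
H' = H/60 = 121/60 ≈ 2.0167; X = C×(1-|H' mod 2 - 1|) = 0.01078
m = L - C/2 = 0.51 - 0.3234 = 0.1866
Sector ⌊H'⌋ = 2 → (R',G',B') = (0.0, 0.6468, 0.01078)
RGB = ((R'+m)×255, (G'+m)×255, (B'+m)×255) = (47.583, 212.517, 50.3319)
Round half up → RGB(48, 213, 50)


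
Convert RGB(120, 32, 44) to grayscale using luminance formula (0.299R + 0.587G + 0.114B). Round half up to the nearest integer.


Gray = 0.299×R + 0.587×G + 0.114×B
Gray = 0.299×120 + 0.587×32 + 0.114×44
Gray = 35.880 + 18.784 + 5.016
Gray = 59.680 → round half up → 60
Gray = 60


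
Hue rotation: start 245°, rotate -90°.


New hue = (H + rotation) mod 360
New hue = (245 -90) mod 360
= 155 mod 360
= 155°


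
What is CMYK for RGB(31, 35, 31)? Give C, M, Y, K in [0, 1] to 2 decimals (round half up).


R'=31/255≈0.1216, G'=35/255≈0.1373, B'=31/255≈0.1216
K = 1 - max(R',G',B') = 1 - 35/255 = 220/255 = 0.86274… → 0.86
(1-R'-K)/(1-K) simplifies to (max-R)/max with max = 35:
C = (35-31)/35 = 4/35 = 0.11428… → 0.11
M = (35-35)/35 = 0/35 = 0 → 0.00
Y = (35-31)/35 = 4/35 = 0.11428… → 0.11
= CMYK(0.11, 0.00, 0.11, 0.86)


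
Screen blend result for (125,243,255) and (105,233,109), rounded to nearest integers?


Screen: C = 255 - (255-A)×(255-B)/255, rounded to nearest integer
R: 255 - (255-125)×(255-105)/255 = 255 - 19500/255 ≈ 255 - 76.471 = 178.529 → 179
G: 255 - (255-243)×(255-233)/255 = 255 - 264/255 ≈ 255 - 1.035 = 253.965 → 254
B: 255 - (255-255)×(255-109)/255 = 255 - 0/255 ≈ 255 - 0.000 = 255.000 → 255
= RGB(179, 254, 255)


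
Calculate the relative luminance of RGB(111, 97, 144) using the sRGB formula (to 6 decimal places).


Linearize each channel (sRGB transfer function): c = v/255; c_lin = c/12.92 if c ≤ 0.04045, else ((c+0.055)/1.055)^2.4
  R: 111/255 ≈ 0.435294 > 0.04045 → ((0.435294+0.055)/1.055)^2.4 ≈ 0.158961
  G: 97/255 ≈ 0.380392 > 0.04045 → ((0.380392+0.055)/1.055)^2.4 ≈ 0.119538
  B: 144/255 ≈ 0.564706 > 0.04045 → ((0.564706+0.055)/1.055)^2.4 ≈ 0.278894
R_lin = 0.158961, G_lin = 0.119538, B_lin = 0.278894
L = 0.2126×R + 0.7152×G + 0.0722×B
L = 0.2126×0.158961 + 0.7152×0.119538 + 0.0722×0.278894
L ≈ 0.139425


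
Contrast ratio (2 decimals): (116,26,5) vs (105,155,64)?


Linearize each sRGB channel c=v/255: c/12.92 if c ≤ 0.04045 else ((c+0.055)/1.055)^2.4
L = 0.2126×R_lin + 0.7152×G_lin + 0.0722×B_lin
Color 1 (116,26,5):
  R=116: 116/255≈0.4549 > 0.04045 → ((0.4549+0.055)/1.055)^2.4 ≈ 0.17465
  G=26: 26/255≈0.1020 > 0.04045 → ((0.1020+0.055)/1.055)^2.4 ≈ 0.01033
  B=5: 5/255≈0.0196 ≤ 0.04045 → 0.0196/12.92 ≈ 0.00152
  L1 = 0.2126×0.17465 + 0.7152×0.01033 + 0.0722×0.00152 ≈ 0.04463
Color 2 (105,155,64):
  R=105: 105/255≈0.4118 > 0.04045 → ((0.4118+0.055)/1.055)^2.4 ≈ 0.14126
  G=155: 155/255≈0.6078 > 0.04045 → ((0.6078+0.055)/1.055)^2.4 ≈ 0.32778
  B=64: 64/255≈0.2510 > 0.04045 → ((0.2510+0.055)/1.055)^2.4 ≈ 0.05127
  L2 = 0.2126×0.14126 + 0.7152×0.32778 + 0.0722×0.05127 ≈ 0.26816
Lighter = 0.26816, Darker = 0.04463
Ratio = (L_lighter + 0.05) / (L_darker + 0.05)
Ratio = (0.26816 + 0.05) / (0.04463 + 0.05) = 0.31816 / 0.09463 ≈ 3.3622
Ratio ≈ 3.36:1


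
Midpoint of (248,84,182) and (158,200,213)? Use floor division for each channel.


Midpoint: each channel = ⌊(C₁+C₂)/2⌋
R: ⌊(248+158)/2⌋ = 203
G: ⌊(84+200)/2⌋ = 142
B: ⌊(182+213)/2⌋ = 197
= RGB(203, 142, 197)


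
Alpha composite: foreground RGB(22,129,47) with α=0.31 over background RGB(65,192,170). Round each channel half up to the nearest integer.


C = α×F + (1-α)×B, with 1-α = 0.69
R: 0.31×22 + 0.69×65 = 6.82 + 44.85 = 51.67 → 52
G: 0.31×129 + 0.69×192 = 39.99 + 132.48 = 172.47 → 172
B: 0.31×47 + 0.69×170 = 14.57 + 117.30 = 131.87 → 132
= RGB(52, 172, 132)


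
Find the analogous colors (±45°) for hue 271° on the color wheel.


Base hue: 271°
Left analog: (271 - 45) mod 360 = 226°
Right analog: (271 + 45) mod 360 = 316°
Analogous hues = 226° and 316°


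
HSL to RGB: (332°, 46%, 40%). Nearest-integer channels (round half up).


H=332°, S=0.46, L=0.40
C = (1-|2L-1|)×S = (1-|-0.20|)×0.46 = 0.368
H' = H/60 = 332/60 ≈ 5.5333; X = C×(1-|H' mod 2 - 1|) ≈ 0.1717
m = L - C/2 = 0.40 - 0.184 = 0.216
Sector ⌊H'⌋ = 5 → (R',G',B') = (0.368, 0.0, ≈0.1717)
RGB = ((R'+m)×255, (G'+m)×255, (B'+m)×255) = (148.92, 55.08, 98.872)
Round half up → RGB(149, 55, 99)


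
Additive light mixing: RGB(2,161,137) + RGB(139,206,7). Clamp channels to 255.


Additive: each channel = min(255, C₁+C₂)
R: 2+139 = 141 → 141
G: 161+206 = 367 → 255
B: 137+7 = 144 → 144
= RGB(141, 255, 144)


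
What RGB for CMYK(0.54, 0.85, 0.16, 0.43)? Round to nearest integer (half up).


R = 255 × (1-C) × (1-K) = 255 × 0.46 × 0.57 = 66.861 → 67
G = 255 × (1-M) × (1-K) = 255 × 0.15 × 0.57 = 21.8025 → 22
B = 255 × (1-Y) × (1-K) = 255 × 0.84 × 0.57 = 122.094 → 122
= RGB(67, 22, 122)


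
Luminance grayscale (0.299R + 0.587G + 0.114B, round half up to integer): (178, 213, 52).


Gray = 0.299×R + 0.587×G + 0.114×B
Gray = 0.299×178 + 0.587×213 + 0.114×52
Gray = 53.222 + 125.031 + 5.928
Gray = 184.181 → round half up → 184
Gray = 184


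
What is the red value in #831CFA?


Color: #831CFA
R = 83 = 131
G = 1C = 28
B = FA = 250
Red = 131


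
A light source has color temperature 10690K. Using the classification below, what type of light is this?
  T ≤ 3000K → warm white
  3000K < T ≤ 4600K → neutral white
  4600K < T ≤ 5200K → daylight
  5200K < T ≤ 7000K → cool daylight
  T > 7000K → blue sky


Temperature: 10690K
10690K > 7000K → blue sky
Classification: blue sky


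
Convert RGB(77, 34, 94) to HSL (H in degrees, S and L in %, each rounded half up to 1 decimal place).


Normalize: R'=77/255≈0.3020, G'=34/255≈0.1333, B'=94/255≈0.3686
Max=94/255, Min=34/255, Δ=Max-Min=60/255
L = (Max+Min)/2 = (94+34)/510 = 128/510 = 0.25098… → L = 25.1%
L ≤ 0.5 → S = Δ/(Max+Min) = 60/(94+34) = 60/128 = 0.46875 → S = 46.9%
(the 1/255 factors cancel in S and H, so raw channel differences can be used)
Max is B' → H = 60 × ((R-G)/Δ + 4) = 60 × ((77-34)/60 + 4)
  43/60 + 4 = 0.7166… + 4 = 4.7166…
  H = 60 × 4.7166… = 283° → H = 283.0°
= HSL(283.0°, 46.9%, 25.1%)


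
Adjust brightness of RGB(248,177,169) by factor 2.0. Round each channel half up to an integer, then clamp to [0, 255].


Multiply each channel by 2.0, round half up, clamp to [0, 255]
R: 248×2.0 = 496 → clamp → 255
G: 177×2.0 = 354 → clamp → 255
B: 169×2.0 = 338 → clamp → 255
= RGB(255, 255, 255)


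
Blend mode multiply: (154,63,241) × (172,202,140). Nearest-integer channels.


Multiply: C = A×B/255, rounded to nearest integer
R: 154×172/255 = 26488/255 ≈ 103.875 → 104
G: 63×202/255 = 12726/255 ≈ 49.906 → 50
B: 241×140/255 = 33740/255 ≈ 132.314 → 132
= RGB(104, 50, 132)


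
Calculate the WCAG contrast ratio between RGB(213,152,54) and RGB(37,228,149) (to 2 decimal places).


Linearize each sRGB channel c=v/255: c/12.92 if c ≤ 0.04045 else ((c+0.055)/1.055)^2.4
L = 0.2126×R_lin + 0.7152×G_lin + 0.0722×B_lin
Color 1 (213,152,54):
  R=213: 213/255≈0.8353 > 0.04045 → ((0.8353+0.055)/1.055)^2.4 ≈ 0.66539
  G=152: 152/255≈0.5961 > 0.04045 → ((0.5961+0.055)/1.055)^2.4 ≈ 0.31399
  B=54: 54/255≈0.2118 > 0.04045 → ((0.2118+0.055)/1.055)^2.4 ≈ 0.03689
  L1 = 0.2126×0.66539 + 0.7152×0.31399 + 0.0722×0.03689 ≈ 0.36869
Color 2 (37,228,149):
  R=37: 37/255≈0.1451 > 0.04045 → ((0.1451+0.055)/1.055)^2.4 ≈ 0.01850
  G=228: 228/255≈0.8941 > 0.04045 → ((0.8941+0.055)/1.055)^2.4 ≈ 0.77582
  B=149: 149/255≈0.5843 > 0.04045 → ((0.5843+0.055)/1.055)^2.4 ≈ 0.30054
  L2 = 0.2126×0.01850 + 0.7152×0.77582 + 0.0722×0.30054 ≈ 0.58050
Lighter = 0.58050, Darker = 0.36869
Ratio = (L_lighter + 0.05) / (L_darker + 0.05)
Ratio = (0.58050 + 0.05) / (0.36869 + 0.05) = 0.63050 / 0.41869 ≈ 1.5059
Ratio ≈ 1.51:1


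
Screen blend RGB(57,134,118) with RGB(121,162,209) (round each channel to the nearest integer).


Screen: C = 255 - (255-A)×(255-B)/255, rounded to nearest integer
R: 255 - (255-57)×(255-121)/255 = 255 - 26532/255 ≈ 255 - 104.047 = 150.953 → 151
G: 255 - (255-134)×(255-162)/255 = 255 - 11253/255 ≈ 255 - 44.129 = 210.871 → 211
B: 255 - (255-118)×(255-209)/255 = 255 - 6302/255 ≈ 255 - 24.714 = 230.286 → 230
= RGB(151, 211, 230)


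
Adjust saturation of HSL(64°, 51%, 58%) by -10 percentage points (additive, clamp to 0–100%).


Original S = 51%
Adjustment = -10 percentage points
New S = 51 + (-10) = 41
Clamp to [0, 100] → 41
= HSL(64°, 41%, 58%)


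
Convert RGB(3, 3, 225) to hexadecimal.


R = 3 → 03 (hex)
G = 3 → 03 (hex)
B = 225 → E1 (hex)
Hex = #0303E1


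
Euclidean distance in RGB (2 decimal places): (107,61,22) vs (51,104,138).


d = √[(R₁-R₂)² + (G₁-G₂)² + (B₁-B₂)²]
d = √[(107-51)² + (61-104)² + (22-138)²]
d = √[3136 + 1849 + 13456]
d = √18441
d ≈ 135.80


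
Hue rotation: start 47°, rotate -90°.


New hue = (H + rotation) mod 360
New hue = (47 -90) mod 360
= -43 mod 360
= 317°


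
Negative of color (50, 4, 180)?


Invert: (255-R, 255-G, 255-B)
R: 255-50 = 205
G: 255-4 = 251
B: 255-180 = 75
= RGB(205, 251, 75)


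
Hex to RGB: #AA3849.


AA → 170 (R)
38 → 56 (G)
49 → 73 (B)
= RGB(170, 56, 73)


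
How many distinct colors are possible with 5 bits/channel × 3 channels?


Total bits = 5 bits/channel × 3 channels = 15 bits
Distinct colors = 2^15
= 32,768 colors


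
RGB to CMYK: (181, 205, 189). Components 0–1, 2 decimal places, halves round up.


R'=181/255≈0.7098, G'=205/255≈0.8039, B'=189/255≈0.7412
K = 1 - max(R',G',B') = 1 - 205/255 = 50/255 = 0.19607… → 0.20
(1-R'-K)/(1-K) simplifies to (max-R)/max with max = 205:
C = (205-181)/205 = 24/205 = 0.11707… → 0.12
M = (205-205)/205 = 0/205 = 0 → 0.00
Y = (205-189)/205 = 16/205 = 0.07804… → 0.08
= CMYK(0.12, 0.00, 0.08, 0.20)


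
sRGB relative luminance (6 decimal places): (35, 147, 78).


Linearize each channel (sRGB transfer function): c = v/255; c_lin = c/12.92 if c ≤ 0.04045, else ((c+0.055)/1.055)^2.4
  R: 35/255 ≈ 0.137255 > 0.04045 → ((0.137255+0.055)/1.055)^2.4 ≈ 0.016807
  G: 147/255 ≈ 0.576471 > 0.04045 → ((0.576471+0.055)/1.055)^2.4 ≈ 0.291771
  B: 78/255 ≈ 0.305882 > 0.04045 → ((0.305882+0.055)/1.055)^2.4 ≈ 0.076185
R_lin = 0.016807, G_lin = 0.291771, B_lin = 0.076185
L = 0.2126×R + 0.7152×G + 0.0722×B
L = 0.2126×0.016807 + 0.7152×0.291771 + 0.0722×0.076185
L ≈ 0.217748


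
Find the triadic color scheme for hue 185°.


Triadic: equally spaced at 120° intervals
H1 = 185°
H2 = (185 + 120) mod 360 = 305°
H3 = (185 + 240) mod 360 = 65°
Triadic = 185°, 305°, 65°


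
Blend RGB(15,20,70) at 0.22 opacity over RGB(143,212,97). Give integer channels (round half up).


C = α×F + (1-α)×B, with 1-α = 0.78
R: 0.22×15 + 0.78×143 = 3.30 + 111.54 = 114.84 → 115
G: 0.22×20 + 0.78×212 = 4.40 + 165.36 = 169.76 → 170
B: 0.22×70 + 0.78×97 = 15.40 + 75.66 = 91.06 → 91
= RGB(115, 170, 91)


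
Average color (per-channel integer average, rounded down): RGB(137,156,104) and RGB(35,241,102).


Midpoint: each channel = ⌊(C₁+C₂)/2⌋
R: ⌊(137+35)/2⌋ = 86
G: ⌊(156+241)/2⌋ = 198
B: ⌊(104+102)/2⌋ = 103
= RGB(86, 198, 103)


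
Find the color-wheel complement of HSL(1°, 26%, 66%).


Complement = opposite side of color wheel = hue + 180°
H' = (1 + 180) mod 360 = 181°
S and L unchanged.
= HSL(181°, 26%, 66%)


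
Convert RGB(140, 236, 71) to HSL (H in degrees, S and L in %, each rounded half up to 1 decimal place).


Normalize: R'=140/255≈0.5490, G'=236/255≈0.9255, B'=71/255≈0.2784
Max=236/255, Min=71/255, Δ=Max-Min=165/255
L = (Max+Min)/2 = (236+71)/510 = 307/510 = 0.60196… → L = 60.2%
L > 0.5 → S = Δ/(2-Max-Min) = 165/(510-236-71) = 165/203 = 0.81280… → S = 81.3%
(the 1/255 factors cancel in S and H, so raw channel differences can be used)
Max is G' → H = 60 × ((B-R)/Δ + 2) = 60 × ((71-140)/165 + 2)
  -69/165 + 2 = -0.4181… + 2 = 1.5818…
  H = 60 × 1.5818… = 94.909…° → H = 94.9°
= HSL(94.9°, 81.3%, 60.2%)


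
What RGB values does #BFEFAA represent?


BF → 191 (R)
EF → 239 (G)
AA → 170 (B)
= RGB(191, 239, 170)


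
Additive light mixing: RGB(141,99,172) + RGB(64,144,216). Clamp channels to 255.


Additive: each channel = min(255, C₁+C₂)
R: 141+64 = 205 → 205
G: 99+144 = 243 → 243
B: 172+216 = 388 → 255
= RGB(205, 243, 255)


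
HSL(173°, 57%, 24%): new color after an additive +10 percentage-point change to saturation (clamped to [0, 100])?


Original S = 57%
Adjustment = +10 percentage points
New S = 57 + (10) = 67
Clamp to [0, 100] → 67
= HSL(173°, 67%, 24%)


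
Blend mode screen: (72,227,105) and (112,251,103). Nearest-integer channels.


Screen: C = 255 - (255-A)×(255-B)/255, rounded to nearest integer
R: 255 - (255-72)×(255-112)/255 = 255 - 26169/255 ≈ 255 - 102.624 = 152.376 → 152
G: 255 - (255-227)×(255-251)/255 = 255 - 112/255 ≈ 255 - 0.439 = 254.561 → 255
B: 255 - (255-105)×(255-103)/255 = 255 - 22800/255 ≈ 255 - 89.412 = 165.588 → 166
= RGB(152, 255, 166)


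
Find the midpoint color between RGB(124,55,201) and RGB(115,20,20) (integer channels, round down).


Midpoint: each channel = ⌊(C₁+C₂)/2⌋
R: ⌊(124+115)/2⌋ = 119
G: ⌊(55+20)/2⌋ = 37
B: ⌊(201+20)/2⌋ = 110
= RGB(119, 37, 110)


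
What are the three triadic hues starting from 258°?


Triadic: equally spaced at 120° intervals
H1 = 258°
H2 = (258 + 120) mod 360 = 18°
H3 = (258 + 240) mod 360 = 138°
Triadic = 258°, 18°, 138°


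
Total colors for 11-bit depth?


Colors = 2^bits = 2^11
= 2,048 colors


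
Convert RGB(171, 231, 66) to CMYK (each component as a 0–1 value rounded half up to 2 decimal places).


R'=171/255≈0.6706, G'=231/255≈0.9059, B'=66/255≈0.2588
K = 1 - max(R',G',B') = 1 - 231/255 = 24/255 = 0.09411… → 0.09
(1-R'-K)/(1-K) simplifies to (max-R)/max with max = 231:
C = (231-171)/231 = 60/231 = 0.25974… → 0.26
M = (231-231)/231 = 0/231 = 0 → 0.00
Y = (231-66)/231 = 165/231 = 0.71428… → 0.71
= CMYK(0.26, 0.00, 0.71, 0.09)


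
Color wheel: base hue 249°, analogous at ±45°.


Base hue: 249°
Left analog: (249 - 45) mod 360 = 204°
Right analog: (249 + 45) mod 360 = 294°
Analogous hues = 204° and 294°


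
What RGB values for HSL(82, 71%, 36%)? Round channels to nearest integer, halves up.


H=82°, S=0.71, L=0.36
C = (1-|2L-1|)×S = (1-|-0.28|)×0.71 = 0.5112
H' = H/60 = 82/60 ≈ 1.3667; X = C×(1-|H' mod 2 - 1|) = 0.32376
m = L - C/2 = 0.36 - 0.2556 = 0.1044
Sector ⌊H'⌋ = 1 → (R',G',B') = (0.32376, 0.5112, 0.0)
RGB = ((R'+m)×255, (G'+m)×255, (B'+m)×255) = (109.1808, 156.978, 26.622)
Round half up → RGB(109, 157, 27)


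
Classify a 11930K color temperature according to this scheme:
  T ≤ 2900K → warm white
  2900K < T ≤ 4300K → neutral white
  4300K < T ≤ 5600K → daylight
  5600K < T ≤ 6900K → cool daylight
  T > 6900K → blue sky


Temperature: 11930K
11930K > 6900K → blue sky
Classification: blue sky


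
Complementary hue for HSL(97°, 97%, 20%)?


Complement = opposite side of color wheel = hue + 180°
H' = (97 + 180) mod 360 = 277°
S and L unchanged.
= HSL(277°, 97%, 20%)


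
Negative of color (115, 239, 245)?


Invert: (255-R, 255-G, 255-B)
R: 255-115 = 140
G: 255-239 = 16
B: 255-245 = 10
= RGB(140, 16, 10)


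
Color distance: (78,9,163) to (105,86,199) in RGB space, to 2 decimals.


d = √[(R₁-R₂)² + (G₁-G₂)² + (B₁-B₂)²]
d = √[(78-105)² + (9-86)² + (163-199)²]
d = √[729 + 5929 + 1296]
d = √7954
d ≈ 89.19


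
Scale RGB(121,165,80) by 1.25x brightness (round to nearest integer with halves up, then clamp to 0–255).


Multiply each channel by 1.25, round half up, clamp to [0, 255]
R: 121×1.25 = 151.25 → round → 151
G: 165×1.25 = 206.25 → round → 206
B: 80×1.25 = 100
= RGB(151, 206, 100)


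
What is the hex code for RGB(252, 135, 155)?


R = 252 → FC (hex)
G = 135 → 87 (hex)
B = 155 → 9B (hex)
Hex = #FC879B


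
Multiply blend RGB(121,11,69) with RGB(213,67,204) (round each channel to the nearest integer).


Multiply: C = A×B/255, rounded to nearest integer
R: 121×213/255 = 25773/255 ≈ 101.071 → 101
G: 11×67/255 = 737/255 ≈ 2.890 → 3
B: 69×204/255 = 14076/255 ≈ 55.200 → 55
= RGB(101, 3, 55)


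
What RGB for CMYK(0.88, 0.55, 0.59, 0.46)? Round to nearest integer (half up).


R = 255 × (1-C) × (1-K) = 255 × 0.12 × 0.54 = 16.524 → 17
G = 255 × (1-M) × (1-K) = 255 × 0.45 × 0.54 = 61.965 → 62
B = 255 × (1-Y) × (1-K) = 255 × 0.41 × 0.54 = 56.457 → 56
= RGB(17, 62, 56)


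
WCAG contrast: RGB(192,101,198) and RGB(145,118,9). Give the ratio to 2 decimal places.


Linearize each sRGB channel c=v/255: c/12.92 if c ≤ 0.04045 else ((c+0.055)/1.055)^2.4
L = 0.2126×R_lin + 0.7152×G_lin + 0.0722×B_lin
Color 1 (192,101,198):
  R=192: 192/255≈0.7529 > 0.04045 → ((0.7529+0.055)/1.055)^2.4 ≈ 0.52712
  G=101: 101/255≈0.3961 > 0.04045 → ((0.3961+0.055)/1.055)^2.4 ≈ 0.13014
  B=198: 198/255≈0.7765 > 0.04045 → ((0.7765+0.055)/1.055)^2.4 ≈ 0.56471
  L1 = 0.2126×0.52712 + 0.7152×0.13014 + 0.0722×0.56471 ≈ 0.24591
Color 2 (145,118,9):
  R=145: 145/255≈0.5686 > 0.04045 → ((0.5686+0.055)/1.055)^2.4 ≈ 0.28315
  G=118: 118/255≈0.4627 > 0.04045 → ((0.4627+0.055)/1.055)^2.4 ≈ 0.18116
  B=9: 9/255≈0.0353 ≤ 0.04045 → 0.0353/12.92 ≈ 0.00273
  L2 = 0.2126×0.28315 + 0.7152×0.18116 + 0.0722×0.00273 ≈ 0.18996
Lighter = 0.24591, Darker = 0.18996
Ratio = (L_lighter + 0.05) / (L_darker + 0.05)
Ratio = (0.24591 + 0.05) / (0.18996 + 0.05) = 0.29591 / 0.23996 ≈ 1.2331
Ratio ≈ 1.23:1


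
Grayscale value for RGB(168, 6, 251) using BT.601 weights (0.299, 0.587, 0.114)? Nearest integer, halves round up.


Gray = 0.299×R + 0.587×G + 0.114×B
Gray = 0.299×168 + 0.587×6 + 0.114×251
Gray = 50.232 + 3.522 + 28.614
Gray = 82.368 → round half up → 82
Gray = 82


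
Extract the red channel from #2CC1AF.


Color: #2CC1AF
R = 2C = 44
G = C1 = 193
B = AF = 175
Red = 44


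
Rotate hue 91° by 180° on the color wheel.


New hue = (H + rotation) mod 360
New hue = (91 + 180) mod 360
= 271 mod 360
= 271°


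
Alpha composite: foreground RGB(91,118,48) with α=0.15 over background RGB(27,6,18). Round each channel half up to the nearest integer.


C = α×F + (1-α)×B, with 1-α = 0.85
R: 0.15×91 + 0.85×27 = 13.65 + 22.95 = 36.60 → 37
G: 0.15×118 + 0.85×6 = 17.70 + 5.10 = 22.80 → 23
B: 0.15×48 + 0.85×18 = 7.20 + 15.30 = 22.50 → 23
= RGB(37, 23, 23)


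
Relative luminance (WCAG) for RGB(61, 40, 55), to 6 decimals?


Linearize each channel (sRGB transfer function): c = v/255; c_lin = c/12.92 if c ≤ 0.04045, else ((c+0.055)/1.055)^2.4
  R: 61/255 ≈ 0.239216 > 0.04045 → ((0.239216+0.055)/1.055)^2.4 ≈ 0.046665
  G: 40/255 ≈ 0.156863 > 0.04045 → ((0.156863+0.055)/1.055)^2.4 ≈ 0.021219
  B: 55/255 ≈ 0.215686 > 0.04045 → ((0.215686+0.055)/1.055)^2.4 ≈ 0.038204
R_lin = 0.046665, G_lin = 0.021219, B_lin = 0.038204
L = 0.2126×R + 0.7152×G + 0.0722×B
L = 0.2126×0.046665 + 0.7152×0.021219 + 0.0722×0.038204
L ≈ 0.027855


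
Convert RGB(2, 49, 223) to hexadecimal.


R = 2 → 02 (hex)
G = 49 → 31 (hex)
B = 223 → DF (hex)
Hex = #0231DF


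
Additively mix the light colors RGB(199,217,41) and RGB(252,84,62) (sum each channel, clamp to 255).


Additive: each channel = min(255, C₁+C₂)
R: 199+252 = 451 → 255
G: 217+84 = 301 → 255
B: 41+62 = 103 → 103
= RGB(255, 255, 103)


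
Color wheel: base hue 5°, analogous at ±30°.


Base hue: 5°
Left analog: (5 - 30) mod 360 = 335°
Right analog: (5 + 30) mod 360 = 35°
Analogous hues = 335° and 35°


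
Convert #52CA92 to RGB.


52 → 82 (R)
CA → 202 (G)
92 → 146 (B)
= RGB(82, 202, 146)


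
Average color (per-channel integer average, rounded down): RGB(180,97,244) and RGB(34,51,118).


Midpoint: each channel = ⌊(C₁+C₂)/2⌋
R: ⌊(180+34)/2⌋ = 107
G: ⌊(97+51)/2⌋ = 74
B: ⌊(244+118)/2⌋ = 181
= RGB(107, 74, 181)


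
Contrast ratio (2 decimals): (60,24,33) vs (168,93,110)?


Linearize each sRGB channel c=v/255: c/12.92 if c ≤ 0.04045 else ((c+0.055)/1.055)^2.4
L = 0.2126×R_lin + 0.7152×G_lin + 0.0722×B_lin
Color 1 (60,24,33):
  R=60: 60/255≈0.2353 > 0.04045 → ((0.2353+0.055)/1.055)^2.4 ≈ 0.04519
  G=24: 24/255≈0.0941 > 0.04045 → ((0.0941+0.055)/1.055)^2.4 ≈ 0.00913
  B=33: 33/255≈0.1294 > 0.04045 → ((0.1294+0.055)/1.055)^2.4 ≈ 0.01521
  L1 = 0.2126×0.04519 + 0.7152×0.00913 + 0.0722×0.01521 ≈ 0.01724
Color 2 (168,93,110):
  R=168: 168/255≈0.6588 > 0.04045 → ((0.6588+0.055)/1.055)^2.4 ≈ 0.39157
  G=93: 93/255≈0.3647 > 0.04045 → ((0.3647+0.055)/1.055)^2.4 ≈ 0.10946
  B=110: 110/255≈0.4314 > 0.04045 → ((0.4314+0.055)/1.055)^2.4 ≈ 0.15593
  L2 = 0.2126×0.39157 + 0.7152×0.10946 + 0.0722×0.15593 ≈ 0.17279
Lighter = 0.17279, Darker = 0.01724
Ratio = (L_lighter + 0.05) / (L_darker + 0.05)
Ratio = (0.17279 + 0.05) / (0.01724 + 0.05) = 0.22279 / 0.06724 ≈ 3.3135
Ratio ≈ 3.31:1


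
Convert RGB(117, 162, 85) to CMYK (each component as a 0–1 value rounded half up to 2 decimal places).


R'=117/255≈0.4588, G'=162/255≈0.6353, B'=85/255≈0.3333
K = 1 - max(R',G',B') = 1 - 162/255 = 93/255 = 0.36470… → 0.36
(1-R'-K)/(1-K) simplifies to (max-R)/max with max = 162:
C = (162-117)/162 = 45/162 = 0.27777… → 0.28
M = (162-162)/162 = 0/162 = 0 → 0.00
Y = (162-85)/162 = 77/162 = 0.47530… → 0.48
= CMYK(0.28, 0.00, 0.48, 0.36)


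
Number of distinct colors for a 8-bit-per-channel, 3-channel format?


Total bits = 8 bits/channel × 3 channels = 24 bits
Distinct colors = 2^24
= 16,777,216 colors


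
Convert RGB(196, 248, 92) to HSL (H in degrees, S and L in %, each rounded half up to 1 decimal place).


Normalize: R'=196/255≈0.7686, G'=248/255≈0.9725, B'=92/255≈0.3608
Max=248/255, Min=92/255, Δ=Max-Min=156/255
L = (Max+Min)/2 = (248+92)/510 = 340/510 = 0.66666… → L = 66.7%
L > 0.5 → S = Δ/(2-Max-Min) = 156/(510-248-92) = 156/170 = 0.91764… → S = 91.8%
(the 1/255 factors cancel in S and H, so raw channel differences can be used)
Max is G' → H = 60 × ((B-R)/Δ + 2) = 60 × ((92-196)/156 + 2)
  -104/156 + 2 = -0.6666… + 2 = 1.3333…
  H = 60 × 1.3333… = 80° → H = 80.0°
= HSL(80.0°, 91.8%, 66.7%)


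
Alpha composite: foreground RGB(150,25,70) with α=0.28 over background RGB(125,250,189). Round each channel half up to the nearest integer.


C = α×F + (1-α)×B, with 1-α = 0.72
R: 0.28×150 + 0.72×125 = 42.00 + 90.00 = 132.00 → 132
G: 0.28×25 + 0.72×250 = 7.00 + 180.00 = 187.00 → 187
B: 0.28×70 + 0.72×189 = 19.60 + 136.08 = 155.68 → 156
= RGB(132, 187, 156)


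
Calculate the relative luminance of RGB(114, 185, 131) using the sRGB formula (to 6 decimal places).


Linearize each channel (sRGB transfer function): c = v/255; c_lin = c/12.92 if c ≤ 0.04045, else ((c+0.055)/1.055)^2.4
  R: 114/255 ≈ 0.447059 > 0.04045 → ((0.447059+0.055)/1.055)^2.4 ≈ 0.168269
  G: 185/255 ≈ 0.725490 > 0.04045 → ((0.725490+0.055)/1.055)^2.4 ≈ 0.485150
  B: 131/255 ≈ 0.513725 > 0.04045 → ((0.513725+0.055)/1.055)^2.4 ≈ 0.226966
R_lin = 0.168269, G_lin = 0.485150, B_lin = 0.226966
L = 0.2126×R + 0.7152×G + 0.0722×B
L = 0.2126×0.168269 + 0.7152×0.485150 + 0.0722×0.226966
L ≈ 0.399140


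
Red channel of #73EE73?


Color: #73EE73
R = 73 = 115
G = EE = 238
B = 73 = 115
Red = 115


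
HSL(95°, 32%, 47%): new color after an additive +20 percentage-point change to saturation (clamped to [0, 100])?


Original S = 32%
Adjustment = +20 percentage points
New S = 32 + (20) = 52
Clamp to [0, 100] → 52
= HSL(95°, 52%, 47%)


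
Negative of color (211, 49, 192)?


Invert: (255-R, 255-G, 255-B)
R: 255-211 = 44
G: 255-49 = 206
B: 255-192 = 63
= RGB(44, 206, 63)


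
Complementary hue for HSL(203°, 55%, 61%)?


Complement = opposite side of color wheel = hue + 180°
H' = (203 + 180) mod 360 = 23°
S and L unchanged.
= HSL(23°, 55%, 61%)


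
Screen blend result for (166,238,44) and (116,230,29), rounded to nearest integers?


Screen: C = 255 - (255-A)×(255-B)/255, rounded to nearest integer
R: 255 - (255-166)×(255-116)/255 = 255 - 12371/255 ≈ 255 - 48.514 = 206.486 → 206
G: 255 - (255-238)×(255-230)/255 = 255 - 425/255 ≈ 255 - 1.667 = 253.333 → 253
B: 255 - (255-44)×(255-29)/255 = 255 - 47686/255 ≈ 255 - 187.004 = 67.996 → 68
= RGB(206, 253, 68)


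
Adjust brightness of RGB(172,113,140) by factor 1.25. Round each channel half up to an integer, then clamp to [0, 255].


Multiply each channel by 1.25, round half up, clamp to [0, 255]
R: 172×1.25 = 215
G: 113×1.25 = 141.25 → round → 141
B: 140×1.25 = 175
= RGB(215, 141, 175)


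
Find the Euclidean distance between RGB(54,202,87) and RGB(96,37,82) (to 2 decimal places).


d = √[(R₁-R₂)² + (G₁-G₂)² + (B₁-B₂)²]
d = √[(54-96)² + (202-37)² + (87-82)²]
d = √[1764 + 27225 + 25]
d = √29014
d ≈ 170.33


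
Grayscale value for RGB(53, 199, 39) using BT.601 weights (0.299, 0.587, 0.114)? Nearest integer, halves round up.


Gray = 0.299×R + 0.587×G + 0.114×B
Gray = 0.299×53 + 0.587×199 + 0.114×39
Gray = 15.847 + 116.813 + 4.446
Gray = 137.106 → round half up → 137
Gray = 137


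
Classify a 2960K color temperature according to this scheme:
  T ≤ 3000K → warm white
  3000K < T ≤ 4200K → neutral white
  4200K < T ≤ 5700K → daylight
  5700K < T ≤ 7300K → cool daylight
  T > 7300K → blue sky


Temperature: 2960K
2960K ≤ 3000K → warm white
Classification: warm white


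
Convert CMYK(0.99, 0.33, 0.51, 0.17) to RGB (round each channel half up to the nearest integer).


R = 255 × (1-C) × (1-K) = 255 × 0.01 × 0.83 = 2.1165 → 2
G = 255 × (1-M) × (1-K) = 255 × 0.67 × 0.83 = 141.8055 → 142
B = 255 × (1-Y) × (1-K) = 255 × 0.49 × 0.83 = 103.7085 → 104
= RGB(2, 142, 104)


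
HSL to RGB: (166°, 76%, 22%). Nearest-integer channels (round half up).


H=166°, S=0.76, L=0.22
C = (1-|2L-1|)×S = (1-|-0.56|)×0.76 = 0.3344
H' = H/60 = 166/60 ≈ 2.7667; X = C×(1-|H' mod 2 - 1|) ≈ 0.2564
m = L - C/2 = 0.22 - 0.1672 = 0.0528
Sector ⌊H'⌋ = 2 → (R',G',B') = (0.0, 0.3344, ≈0.2564)
RGB = ((R'+m)×255, (G'+m)×255, (B'+m)×255) = (13.464, 98.736, 78.8392)
Round half up → RGB(13, 99, 79)


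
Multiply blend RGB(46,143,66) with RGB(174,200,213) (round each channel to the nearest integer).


Multiply: C = A×B/255, rounded to nearest integer
R: 46×174/255 = 8004/255 ≈ 31.388 → 31
G: 143×200/255 = 28600/255 ≈ 112.157 → 112
B: 66×213/255 = 14058/255 ≈ 55.129 → 55
= RGB(31, 112, 55)


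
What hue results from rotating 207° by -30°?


New hue = (H + rotation) mod 360
New hue = (207 -30) mod 360
= 177 mod 360
= 177°
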